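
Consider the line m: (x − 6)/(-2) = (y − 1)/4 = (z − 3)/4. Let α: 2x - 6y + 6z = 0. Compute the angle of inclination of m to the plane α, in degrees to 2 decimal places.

m has direction (-2, 4, 4) through (6, 1, 3).
sin θ = |n·v| / (|n||v|) = |-4| / (√76 · √36) = 0.07647.
θ ≈ 4.39°.

4.39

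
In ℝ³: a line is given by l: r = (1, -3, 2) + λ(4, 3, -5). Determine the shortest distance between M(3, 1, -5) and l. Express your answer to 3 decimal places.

Taking (1, -3, 2) on l with direction v = (4, 3, -5): w = M − (1, -3, 2) = (2, 4, -7), and w × v = (1, -18, -10).
Distance = |w × v| / |v| = √425 / √50 ≈ 2.915.

2.915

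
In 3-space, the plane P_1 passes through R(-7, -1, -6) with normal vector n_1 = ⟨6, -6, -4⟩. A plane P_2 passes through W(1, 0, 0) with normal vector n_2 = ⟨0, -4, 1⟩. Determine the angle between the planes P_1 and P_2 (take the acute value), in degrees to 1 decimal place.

58.9

P_1: n_1·r = n_1·R gives 6x - 6y - 4z = -12.
P_2: n_2·r = n_2·W gives -4y + z = 0.
cos θ = |n₁·n₂| / (|n₁||n₂|) = |20| / (√88 · √17).
θ = arccos(0.51709) ≈ 58.9°.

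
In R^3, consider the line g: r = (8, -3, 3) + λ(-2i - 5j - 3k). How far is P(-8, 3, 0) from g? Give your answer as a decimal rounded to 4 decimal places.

17.2573

Taking (8, -3, 3) on g with direction v = (-2, -5, -3): w = P − (8, -3, 3) = (-16, 6, -3), and w × v = (-33, -42, 92).
Distance = |w × v| / |v| = √11317 / √38 ≈ 17.2573.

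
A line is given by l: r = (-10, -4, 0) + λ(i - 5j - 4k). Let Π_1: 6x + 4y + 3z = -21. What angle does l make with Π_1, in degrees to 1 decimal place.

sin θ = |n·v| / (|n||v|) = |-26| / (√61 · √42) = 0.51367.
θ ≈ 30.9°.

30.9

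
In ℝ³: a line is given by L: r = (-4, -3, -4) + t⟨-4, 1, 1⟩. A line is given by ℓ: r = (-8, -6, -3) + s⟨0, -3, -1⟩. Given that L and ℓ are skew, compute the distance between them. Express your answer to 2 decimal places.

Common perpendicular direction n = (-4, 1, 1) × (0, -3, -1) = (2, -4, 12).
With w = (-8, -6, -3) − (-4, -3, -4) = (-4, -3, 1), w · n = 16.
Distance = |w · n| / |n| = |16| / √164 ≈ 1.25.

1.25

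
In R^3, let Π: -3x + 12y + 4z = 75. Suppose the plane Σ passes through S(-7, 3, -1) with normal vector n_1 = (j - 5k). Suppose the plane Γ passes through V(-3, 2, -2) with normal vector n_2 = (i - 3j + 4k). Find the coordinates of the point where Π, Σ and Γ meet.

(7, 8, 0)

Σ: n_1·r = n_1·S gives y - 5z = 8.
Γ: n_2·r = n_2·V gives x - 3y + 4z = -17.
Solving the 3×3 linear system -3x + 12y + 4z = 75, y - 5z = 8, x - 3y + 4z = -17 (e.g. by elimination or Cramer's rule, determinant = -31) gives (7, 8, 0).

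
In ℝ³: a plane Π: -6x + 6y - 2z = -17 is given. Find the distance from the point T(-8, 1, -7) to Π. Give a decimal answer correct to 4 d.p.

n·T − d = (-6)·(-8) + (6)·(1) + (-2)·(-7) − (-17) = 85; |n| = √76.
Distance = |85| / √76 = 85/√76 ≈ 9.7502.

9.7502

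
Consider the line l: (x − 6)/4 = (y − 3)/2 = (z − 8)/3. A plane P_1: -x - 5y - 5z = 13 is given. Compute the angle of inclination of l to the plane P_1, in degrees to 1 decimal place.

48.9

l has direction (4, 2, 3) through (6, 3, 8).
sin θ = |n·v| / (|n||v|) = |-29| / (√51 · √29) = 0.75407.
θ ≈ 48.9°.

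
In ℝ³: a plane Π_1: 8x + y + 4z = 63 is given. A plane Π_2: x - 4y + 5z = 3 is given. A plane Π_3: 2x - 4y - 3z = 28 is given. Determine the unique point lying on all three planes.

Solving the 3×3 linear system 8x + y + 4z = 63, x - 4y + 5z = 3, 2x - 4y - 3z = 28 (e.g. by elimination or Cramer's rule, determinant = 285) gives (9, -1, -2).

(9, -1, -2)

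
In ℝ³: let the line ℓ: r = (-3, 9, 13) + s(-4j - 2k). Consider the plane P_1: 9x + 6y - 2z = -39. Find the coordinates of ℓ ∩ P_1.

Substitute r = (-3, 9, 13) + t(0, -4, -2) into the plane: 1 + (-20)t = -39, so t = 2.
Intersection: (-3, 9, 13) + 2·(0, -4, -2) = (-3, 1, 9).

(-3, 1, 9)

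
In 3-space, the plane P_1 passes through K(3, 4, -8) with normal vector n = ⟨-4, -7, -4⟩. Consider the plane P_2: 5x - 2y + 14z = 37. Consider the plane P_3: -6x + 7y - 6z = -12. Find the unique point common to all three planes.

(-1, 0, 3)

P_1: n·r = n·K gives -4x - 7y - 4z = -8.
Solving the 3×3 linear system -4x - 7y - 4z = -8, 5x - 2y + 14z = 37, -6x + 7y - 6z = -12 (e.g. by elimination or Cramer's rule, determinant = 630) gives (-1, 0, 3).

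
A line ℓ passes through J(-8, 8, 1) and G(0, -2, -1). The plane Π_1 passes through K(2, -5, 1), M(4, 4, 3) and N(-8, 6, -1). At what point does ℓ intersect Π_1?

A direction vector for ℓ is G − J = (8, -10, -2).
KM = (2, 9, 2), KN = (-10, 11, -2); a normal to Π_1 is KM × KN = (-40, -16, 112).
Using K: Π_1 has equation -40x - 16y + 112z = 112.
Substitute r = (-8, 8, 1) + t(8, -10, -2) into the plane: 304 + (-384)t = 112, so t = 1/2.
Intersection: (-8, 8, 1) + (1/2)·(8, -10, -2) = (-4, 3, 0).

(-4, 3, 0)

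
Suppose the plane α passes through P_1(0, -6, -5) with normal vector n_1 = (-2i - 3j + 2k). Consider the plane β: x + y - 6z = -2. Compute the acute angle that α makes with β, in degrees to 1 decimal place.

α: n_1·r = n_1·P_1 gives -2x - 3y + 2z = 8.
cos θ = |n₁·n₂| / (|n₁||n₂|) = |-17| / (√17 · √38).
θ = arccos(0.66886) ≈ 48.0°.

48.0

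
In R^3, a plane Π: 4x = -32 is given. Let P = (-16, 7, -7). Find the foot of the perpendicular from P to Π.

Foot = P − λn with λ = (n·P − d)/|n|² = (-64 − (-32))/16 = -2.
Foot = (-16, 7, -7) − (-2)·(4, 0, 0) = (-8, 7, -7).

(-8, 7, -7)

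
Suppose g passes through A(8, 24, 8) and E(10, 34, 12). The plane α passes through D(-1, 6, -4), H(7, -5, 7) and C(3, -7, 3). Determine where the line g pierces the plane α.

A direction vector for g is E − A = (2, 10, 4).
DH = (8, -11, 11), DC = (4, -13, 7); a normal to α is DH × DC = (66, -12, -60).
Using D: α has equation 66x - 12y - 60z = 102.
Substitute r = (8, 24, 8) + t(2, 10, 4) into the plane: -240 + (-228)t = 102, so t = -3/2.
Intersection: (8, 24, 8) + (-3/2)·(2, 10, 4) = (5, 9, 2).

(5, 9, 2)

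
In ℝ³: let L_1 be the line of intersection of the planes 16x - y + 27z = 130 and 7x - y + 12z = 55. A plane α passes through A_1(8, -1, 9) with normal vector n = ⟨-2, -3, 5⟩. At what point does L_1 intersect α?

Direction of L_1: (16, -1, 27) × (7, -1, 12) = (15, -3, -9).
A point on L_1: solving the two plane equations with x = -25 gives (-25, 10, 20).
α: n·r = n·A_1 gives -2x - 3y + 5z = 32.
Substitute r = (-25, 10, 20) + t(15, -3, -9) into the plane: 120 + (-66)t = 32, so t = 4/3.
Intersection: (-25, 10, 20) + (4/3)·(15, -3, -9) = (-5, 6, 8).

(-5, 6, 8)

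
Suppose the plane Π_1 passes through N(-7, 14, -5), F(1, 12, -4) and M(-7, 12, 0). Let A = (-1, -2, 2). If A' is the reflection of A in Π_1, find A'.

NF = (8, -2, 1), NM = (0, -2, 5); a normal to Π_1 is NF × NM = (-8, -40, -16).
Using N: Π_1 has equation -8x - 40y - 16z = -424.
λ = (n·A − d)/|n|² = (56 − (-424))/1920 = 1/4.
Reflection = A − 2λn = (-1, -2, 2) − (1/2)·(-8, -40, -16) = (3, 18, 10).

(3, 18, 10)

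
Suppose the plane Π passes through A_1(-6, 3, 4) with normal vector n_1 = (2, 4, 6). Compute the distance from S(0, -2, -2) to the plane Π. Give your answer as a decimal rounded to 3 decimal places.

Π: n_1·r = n_1·A_1 gives 2x + 4y + 6z = 24.
n·S − d = (2)·(0) + (4)·(-2) + (6)·(-2) − 24 = -44; |n| = √56.
Distance = |-44| / √56 = 44/√56 ≈ 5.880.

5.880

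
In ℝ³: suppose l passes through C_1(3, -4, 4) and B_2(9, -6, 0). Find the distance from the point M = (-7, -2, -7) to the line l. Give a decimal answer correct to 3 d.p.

A direction vector for l is B_2 − C_1 = (6, -2, -4).
Taking (3, -4, 4) on l with direction v = (6, -2, -4): w = M − (3, -4, 4) = (-10, 2, -11), and w × v = (-30, -106, 8).
Distance = |w × v| / |v| = √12200 / √56 ≈ 14.760.

14.760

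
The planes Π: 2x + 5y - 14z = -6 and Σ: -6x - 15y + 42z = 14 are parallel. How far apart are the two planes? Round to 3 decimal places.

0.089

Rescale Σ by 1/(-3): 2x + 5y - 14z = -14/3. Then distance = |-6 − (-14/3)| / √225 ≈ 0.089.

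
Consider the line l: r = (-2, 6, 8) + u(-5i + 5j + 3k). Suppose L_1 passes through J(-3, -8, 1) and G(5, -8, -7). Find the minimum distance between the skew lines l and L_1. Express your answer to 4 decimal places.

A direction vector for L_1 is G − J = (8, 0, -8).
Common perpendicular direction n = (-5, 5, 3) × (8, 0, -8) = (-40, -16, -40).
With w = (-3, -8, 1) − (-2, 6, 8) = (-1, -14, -7), w · n = 544.
Distance = |w · n| / |n| = |544| / √3456 ≈ 9.2536.

9.2536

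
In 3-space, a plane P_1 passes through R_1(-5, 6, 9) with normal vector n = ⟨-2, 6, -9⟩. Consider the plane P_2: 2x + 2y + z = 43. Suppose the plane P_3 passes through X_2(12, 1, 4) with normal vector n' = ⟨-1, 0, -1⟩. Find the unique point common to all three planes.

(7, 10, 9)

P_1: n·r = n·R_1 gives -2x + 6y - 9z = -35.
P_3: n'·r = n'·X_2 gives -x - z = -16.
Solving the 3×3 linear system -2x + 6y - 9z = -35, 2x + 2y + z = 43, -x - z = -16 (e.g. by elimination or Cramer's rule, determinant = -8) gives (7, 10, 9).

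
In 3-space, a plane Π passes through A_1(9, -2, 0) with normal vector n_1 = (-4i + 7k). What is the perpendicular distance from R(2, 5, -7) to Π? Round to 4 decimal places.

2.6047

Π: n_1·r = n_1·A_1 gives -4x + 7z = -36.
n·R − d = (-4)·(2) + (0)·(5) + (7)·(-7) − (-36) = -21; |n| = √65.
Distance = |-21| / √65 = 21/√65 ≈ 2.6047.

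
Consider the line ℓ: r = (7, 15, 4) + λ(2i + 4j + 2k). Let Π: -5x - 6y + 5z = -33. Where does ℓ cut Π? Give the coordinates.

(1, 3, -2)

Substitute r = (7, 15, 4) + t(2, 4, 2) into the plane: -105 + (-24)t = -33, so t = -3.
Intersection: (7, 15, 4) + (-3)·(2, 4, 2) = (1, 3, -2).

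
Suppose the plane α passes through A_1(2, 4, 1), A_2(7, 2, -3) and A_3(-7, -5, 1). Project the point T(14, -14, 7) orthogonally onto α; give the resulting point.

(6, -6, -7)

A_1A_2 = (5, -2, -4), A_1A_3 = (-9, -9, 0); a normal to α is A_1A_2 × A_1A_3 = (-36, 36, -63).
Using A_1: α has equation -36x + 36y - 63z = 9.
Foot = T − λn with λ = (n·T − d)/|n|² = (-1449 − 9)/6561 = -2/9.
Foot = (14, -14, 7) − (-2/9)·(-36, 36, -63) = (6, -6, -7).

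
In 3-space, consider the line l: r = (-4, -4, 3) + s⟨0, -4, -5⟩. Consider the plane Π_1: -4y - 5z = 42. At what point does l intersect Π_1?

(-4, -8, -2)

Substitute r = (-4, -4, 3) + t(0, -4, -5) into the plane: 1 + 41t = 42, so t = 1.
Intersection: (-4, -4, 3) + 1·(0, -4, -5) = (-4, -8, -2).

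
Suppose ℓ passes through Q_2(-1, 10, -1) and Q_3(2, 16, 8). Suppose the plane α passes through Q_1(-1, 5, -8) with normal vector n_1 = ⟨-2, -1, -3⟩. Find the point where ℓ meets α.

A direction vector for ℓ is Q_3 − Q_2 = (3, 6, 9).
α: n_1·r = n_1·Q_1 gives -2x - y - 3z = 21.
Substitute r = (-1, 10, -1) + t(3, 6, 9) into the plane: -5 + (-39)t = 21, so t = -2/3.
Intersection: (-1, 10, -1) + (-2/3)·(3, 6, 9) = (-3, 6, -7).

(-3, 6, -7)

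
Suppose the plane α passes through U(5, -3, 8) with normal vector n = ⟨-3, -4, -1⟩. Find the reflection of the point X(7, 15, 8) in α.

α: n·r = n·U gives -3x - 4y - z = -11.
λ = (n·X − d)/|n|² = (-89 − (-11))/26 = -3.
Reflection = X − 2λn = (7, 15, 8) − (-6)·(-3, -4, -1) = (-11, -9, 2).

(-11, -9, 2)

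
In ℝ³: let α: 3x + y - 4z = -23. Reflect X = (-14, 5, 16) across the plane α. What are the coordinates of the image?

(4, 11, -8)

λ = (n·X − d)/|n|² = (-101 − (-23))/26 = -3.
Reflection = X − 2λn = (-14, 5, 16) − (-6)·(3, 1, -4) = (4, 11, -8).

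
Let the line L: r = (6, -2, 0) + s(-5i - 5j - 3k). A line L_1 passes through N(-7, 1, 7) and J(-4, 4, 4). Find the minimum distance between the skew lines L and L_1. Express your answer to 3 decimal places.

A direction vector for L_1 is J − N = (3, 3, -3).
Common perpendicular direction n = (-5, -5, -3) × (3, 3, -3) = (24, -24, 0).
With w = (-7, 1, 7) − (6, -2, 0) = (-13, 3, 7), w · n = -384.
Distance = |w · n| / |n| = |-384| / √1152 ≈ 11.314.

11.314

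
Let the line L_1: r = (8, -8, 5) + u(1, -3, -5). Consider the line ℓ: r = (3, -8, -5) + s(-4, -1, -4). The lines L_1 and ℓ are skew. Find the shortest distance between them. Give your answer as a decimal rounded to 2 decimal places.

Common perpendicular direction n = (1, -3, -5) × (-4, -1, -4) = (7, 24, -13).
With w = (3, -8, -5) − (8, -8, 5) = (-5, 0, -10), w · n = 95.
Distance = |w · n| / |n| = |95| / √794 ≈ 3.37.

3.37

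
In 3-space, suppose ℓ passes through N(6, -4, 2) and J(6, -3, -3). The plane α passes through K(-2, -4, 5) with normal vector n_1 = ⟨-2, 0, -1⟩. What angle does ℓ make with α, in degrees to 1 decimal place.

26.0

A direction vector for ℓ is J − N = (0, 1, -5).
α: n_1·r = n_1·K gives -2x - z = -1.
sin θ = |n·v| / (|n||v|) = |5| / (√5 · √26) = 0.43853.
θ ≈ 26.0°.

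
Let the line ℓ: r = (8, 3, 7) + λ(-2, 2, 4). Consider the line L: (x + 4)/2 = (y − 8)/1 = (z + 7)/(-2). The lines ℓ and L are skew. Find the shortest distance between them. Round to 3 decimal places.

L has direction (2, 1, -2) through (-4, 8, -7).
Common perpendicular direction n = (-2, 2, 4) × (2, 1, -2) = (-8, 4, -6).
With w = (-4, 8, -7) − (8, 3, 7) = (-12, 5, -14), w · n = 200.
Distance = |w · n| / |n| = |200| / √116 ≈ 18.570.

18.570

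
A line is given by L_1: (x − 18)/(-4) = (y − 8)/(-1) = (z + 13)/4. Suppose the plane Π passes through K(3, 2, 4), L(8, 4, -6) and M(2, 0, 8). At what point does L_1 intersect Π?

L_1 has direction (-4, -1, 4) through (18, 8, -13).
KL = (5, 2, -10), KM = (-1, -2, 4); a normal to Π is KL × KM = (-12, -10, -8).
Using K: Π has equation -12x - 10y - 8z = -88.
Substitute r = (18, 8, -13) + t(-4, -1, 4) into the plane: -192 + 26t = -88, so t = 4.
Intersection: (18, 8, -13) + 4·(-4, -1, 4) = (2, 4, 3).

(2, 4, 3)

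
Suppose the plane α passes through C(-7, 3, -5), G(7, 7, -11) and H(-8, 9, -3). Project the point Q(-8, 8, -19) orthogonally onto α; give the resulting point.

CG = (14, 4, -6), CH = (-1, 6, 2); a normal to α is CG × CH = (44, -22, 88).
Using C: α has equation 44x - 22y + 88z = -814.
Foot = Q − λn with λ = (n·Q − d)/|n|² = (-2200 − (-814))/10164 = -3/22.
Foot = (-8, 8, -19) − (-3/22)·(44, -22, 88) = (-2, 5, -7).

(-2, 5, -7)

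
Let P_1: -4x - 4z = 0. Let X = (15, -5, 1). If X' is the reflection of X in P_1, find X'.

λ = (n·X − d)/|n|² = (-64 − 0)/32 = -2.
Reflection = X − 2λn = (15, -5, 1) − (-4)·(-4, 0, -4) = (-1, -5, -15).

(-1, -5, -15)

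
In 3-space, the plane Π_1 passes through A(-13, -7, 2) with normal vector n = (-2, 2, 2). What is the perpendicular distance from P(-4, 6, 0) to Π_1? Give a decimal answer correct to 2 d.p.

1.15

Π_1: n·r = n·A gives -2x + 2y + 2z = 16.
n·P − d = (-2)·(-4) + (2)·(6) + (2)·(0) − 16 = 4; |n| = √12.
Distance = |4| / √12 = 4/√12 ≈ 1.15.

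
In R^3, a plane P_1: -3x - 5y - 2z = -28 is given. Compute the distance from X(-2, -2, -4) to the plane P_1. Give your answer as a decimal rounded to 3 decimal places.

n·X − d = (-3)·(-2) + (-5)·(-2) + (-2)·(-4) − (-28) = 52; |n| = √38.
Distance = |52| / √38 = 52/√38 ≈ 8.436.

8.436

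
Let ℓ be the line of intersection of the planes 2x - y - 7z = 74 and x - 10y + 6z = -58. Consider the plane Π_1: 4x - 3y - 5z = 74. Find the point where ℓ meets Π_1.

(10, 2, -8)

Direction of ℓ: (2, -1, -7) × (1, -10, 6) = (-76, -19, -19).
A point on ℓ: solving the two plane equations with x = 2 gives (2, 0, -10).
Substitute r = (2, 0, -10) + t(-76, -19, -19) into the plane: 58 + (-152)t = 74, so t = -2/19.
Intersection: (2, 0, -10) + (-2/19)·(-76, -19, -19) = (10, 2, -8).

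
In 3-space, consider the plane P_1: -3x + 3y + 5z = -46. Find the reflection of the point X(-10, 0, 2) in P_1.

(2, -12, -18)

λ = (n·X − d)/|n|² = (40 − (-46))/43 = 2.
Reflection = X − 2λn = (-10, 0, 2) − 4·(-3, 3, 5) = (2, -12, -18).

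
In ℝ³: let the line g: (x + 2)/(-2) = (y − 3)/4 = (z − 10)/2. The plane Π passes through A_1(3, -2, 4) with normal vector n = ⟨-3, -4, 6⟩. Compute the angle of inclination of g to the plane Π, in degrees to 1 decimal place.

3.0

g has direction (-2, 4, 2) through (-2, 3, 10).
Π: n·r = n·A_1 gives -3x - 4y + 6z = 23.
sin θ = |n·v| / (|n||v|) = |2| / (√61 · √24) = 0.05227.
θ ≈ 3.0°.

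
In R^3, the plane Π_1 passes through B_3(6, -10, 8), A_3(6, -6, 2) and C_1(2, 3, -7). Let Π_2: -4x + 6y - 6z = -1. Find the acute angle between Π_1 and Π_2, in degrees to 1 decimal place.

B_3A_3 = (0, 4, -6), B_3C_1 = (-4, 13, -15); a normal to Π_1 is B_3A_3 × B_3C_1 = (18, 24, 16).
Using B_3: Π_1 has equation 18x + 24y + 16z = -4.
cos θ = |n₁·n₂| / (|n₁||n₂|) = |-24| / (√1156 · √88).
θ = arccos(0.07525) ≈ 85.7°.

85.7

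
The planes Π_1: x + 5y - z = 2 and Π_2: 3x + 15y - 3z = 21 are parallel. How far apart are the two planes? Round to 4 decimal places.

Rescale Π_2 by 1/3: x + 5y - z = 7. Then distance = |2 − 7| / √27 ≈ 0.9623.

0.9623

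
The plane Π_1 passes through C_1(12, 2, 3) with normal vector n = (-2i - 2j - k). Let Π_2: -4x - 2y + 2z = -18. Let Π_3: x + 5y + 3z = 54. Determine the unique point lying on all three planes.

Π_1: n·r = n·C_1 gives -2x - 2y - z = -31.
Solving the 3×3 linear system -2x - 2y - z = -31, -4x - 2y + 2z = -18, x + 5y + 3z = 54 (e.g. by elimination or Cramer's rule, determinant = 22) gives (7, 4, 9).

(7, 4, 9)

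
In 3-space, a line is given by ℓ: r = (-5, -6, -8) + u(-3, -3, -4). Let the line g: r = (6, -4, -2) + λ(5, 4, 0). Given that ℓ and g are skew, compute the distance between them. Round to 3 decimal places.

5.972

Common perpendicular direction n = (-3, -3, -4) × (5, 4, 0) = (16, -20, 3).
With w = (6, -4, -2) − (-5, -6, -8) = (11, 2, 6), w · n = 154.
Distance = |w · n| / |n| = |154| / √665 ≈ 5.972.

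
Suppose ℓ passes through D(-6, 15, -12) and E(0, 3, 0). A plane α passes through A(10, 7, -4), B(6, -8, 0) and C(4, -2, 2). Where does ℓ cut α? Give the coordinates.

(2, -1, 4)

A direction vector for ℓ is E − D = (6, -12, 12).
AB = (-4, -15, 4), AC = (-6, -9, 6); a normal to α is AB × AC = (-54, 0, -54).
Using A: α has equation -54x - 54z = -324.
Substitute r = (-6, 15, -12) + t(6, -12, 12) into the plane: 972 + (-972)t = -324, so t = 4/3.
Intersection: (-6, 15, -12) + (4/3)·(6, -12, 12) = (2, -1, 4).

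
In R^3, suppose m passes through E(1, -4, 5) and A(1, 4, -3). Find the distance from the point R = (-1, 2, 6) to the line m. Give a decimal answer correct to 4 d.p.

5.3385

A direction vector for m is A − E = (0, 8, -8).
Taking (1, -4, 5) on m with direction v = (0, 8, -8): w = R − (1, -4, 5) = (-2, 6, 1), and w × v = (-56, -16, -16).
Distance = |w × v| / |v| = √3648 / √128 ≈ 5.3385.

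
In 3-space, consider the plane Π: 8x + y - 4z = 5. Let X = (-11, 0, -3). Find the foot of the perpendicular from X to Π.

Foot = X − λn with λ = (n·X − d)/|n|² = (-76 − 5)/81 = -1.
Foot = (-11, 0, -3) − (-1)·(8, 1, -4) = (-3, 1, -7).

(-3, 1, -7)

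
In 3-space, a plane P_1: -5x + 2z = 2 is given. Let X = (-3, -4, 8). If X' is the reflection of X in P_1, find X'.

λ = (n·X − d)/|n|² = (31 − 2)/29 = 1.
Reflection = X − 2λn = (-3, -4, 8) − 2·(-5, 0, 2) = (7, -4, 4).

(7, -4, 4)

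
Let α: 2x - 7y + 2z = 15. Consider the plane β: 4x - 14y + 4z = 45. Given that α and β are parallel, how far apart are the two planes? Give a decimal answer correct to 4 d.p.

Rescale β by 1/2: 2x - 7y + 2z = 45/2. Then distance = |15 − (45/2)| / √57 ≈ 0.9934.

0.9934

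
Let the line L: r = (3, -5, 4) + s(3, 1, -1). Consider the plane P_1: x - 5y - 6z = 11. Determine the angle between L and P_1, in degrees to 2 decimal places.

8.81

sin θ = |n·v| / (|n||v|) = |4| / (√62 · √11) = 0.15317.
θ ≈ 8.81°.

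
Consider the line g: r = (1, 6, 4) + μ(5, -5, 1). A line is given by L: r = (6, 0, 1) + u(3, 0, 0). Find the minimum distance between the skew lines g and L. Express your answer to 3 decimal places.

Common perpendicular direction n = (5, -5, 1) × (3, 0, 0) = (0, 3, 15).
With w = (6, 0, 1) − (1, 6, 4) = (5, -6, -3), w · n = -63.
Distance = |w · n| / |n| = |-63| / √234 ≈ 4.118.

4.118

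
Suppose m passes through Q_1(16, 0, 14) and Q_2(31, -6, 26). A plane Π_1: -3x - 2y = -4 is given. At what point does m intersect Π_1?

(-4, 8, -2)

A direction vector for m is Q_2 − Q_1 = (15, -6, 12).
Substitute r = (16, 0, 14) + t(15, -6, 12) into the plane: -48 + (-33)t = -4, so t = -4/3.
Intersection: (16, 0, 14) + (-4/3)·(15, -6, 12) = (-4, 8, -2).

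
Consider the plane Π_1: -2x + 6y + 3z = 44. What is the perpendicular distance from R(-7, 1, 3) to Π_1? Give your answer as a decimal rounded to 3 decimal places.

n·R − d = (-2)·(-7) + (6)·(1) + (3)·(3) − 44 = -15; |n| = √49.
Distance = |-15| / √49 = 15/√49 ≈ 2.143.

2.143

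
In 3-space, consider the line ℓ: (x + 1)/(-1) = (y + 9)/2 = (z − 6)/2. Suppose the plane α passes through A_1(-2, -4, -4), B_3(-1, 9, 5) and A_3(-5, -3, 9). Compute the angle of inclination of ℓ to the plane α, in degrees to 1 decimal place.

ℓ has direction (-1, 2, 2) through (-1, -9, 6).
A_1B_3 = (1, 13, 9), A_1A_3 = (-3, 1, 13); a normal to α is A_1B_3 × A_1A_3 = (160, -40, 40).
Using A_1: α has equation 160x - 40y + 40z = -320.
sin θ = |n·v| / (|n||v|) = |-160| / (√28800 · √9) = 0.31427.
θ ≈ 18.3°.

18.3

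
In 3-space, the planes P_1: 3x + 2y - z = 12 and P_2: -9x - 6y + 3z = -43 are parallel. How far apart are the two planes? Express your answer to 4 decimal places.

Rescale P_2 by 1/(-3): 3x + 2y - z = 43/3. Then distance = |12 − (43/3)| / √14 ≈ 0.6236.

0.6236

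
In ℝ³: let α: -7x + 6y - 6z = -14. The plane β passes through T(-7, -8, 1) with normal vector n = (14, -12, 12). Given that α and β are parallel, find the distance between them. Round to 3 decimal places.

0.818

β: n·r = n·T gives 14x - 12y + 12z = 10.
Rescale β by 1/(-2): -7x + 6y - 6z = -5. Then distance = |-14 − (-5)| / √121 ≈ 0.818.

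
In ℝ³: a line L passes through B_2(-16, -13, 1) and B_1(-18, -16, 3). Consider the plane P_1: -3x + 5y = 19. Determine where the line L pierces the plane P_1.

A direction vector for L is B_1 − B_2 = (-2, -3, 2).
Substitute r = (-16, -13, 1) + t(-2, -3, 2) into the plane: -17 + (-9)t = 19, so t = -4.
Intersection: (-16, -13, 1) + (-4)·(-2, -3, 2) = (-8, -1, -7).

(-8, -1, -7)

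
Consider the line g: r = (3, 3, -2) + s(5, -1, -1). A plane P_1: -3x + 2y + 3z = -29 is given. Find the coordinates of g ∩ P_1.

(8, 2, -3)

Substitute r = (3, 3, -2) + t(5, -1, -1) into the plane: -9 + (-20)t = -29, so t = 1.
Intersection: (3, 3, -2) + 1·(5, -1, -1) = (8, 2, -3).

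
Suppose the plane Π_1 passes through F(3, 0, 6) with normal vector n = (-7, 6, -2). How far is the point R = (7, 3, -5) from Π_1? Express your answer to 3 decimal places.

Π_1: n·r = n·F gives -7x + 6y - 2z = -33.
n·R − d = (-7)·(7) + (6)·(3) + (-2)·(-5) − (-33) = 12; |n| = √89.
Distance = |12| / √89 = 12/√89 ≈ 1.272.

1.272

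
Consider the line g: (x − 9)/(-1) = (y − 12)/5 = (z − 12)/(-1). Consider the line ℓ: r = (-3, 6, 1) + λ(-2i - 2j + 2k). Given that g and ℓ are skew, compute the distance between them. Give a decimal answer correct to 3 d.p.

g has direction (-1, 5, -1) through (9, 12, 12).
Common perpendicular direction n = (-1, 5, -1) × (-2, -2, 2) = (8, 4, 12).
With w = (-3, 6, 1) − (9, 12, 12) = (-12, -6, -11), w · n = -252.
Distance = |w · n| / |n| = |-252| / √224 ≈ 16.837.

16.837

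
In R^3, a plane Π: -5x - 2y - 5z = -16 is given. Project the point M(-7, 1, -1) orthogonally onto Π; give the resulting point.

Foot = M − λn with λ = (n·M − d)/|n|² = (38 − (-16))/54 = 1.
Foot = (-7, 1, -1) − 1·(-5, -2, -5) = (-2, 3, 4).

(-2, 3, 4)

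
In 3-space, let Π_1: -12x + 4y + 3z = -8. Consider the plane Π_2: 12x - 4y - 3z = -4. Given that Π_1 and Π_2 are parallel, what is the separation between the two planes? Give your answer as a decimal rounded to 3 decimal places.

0.923

Rescale Π_2 by 1/(-1): -12x + 4y + 3z = 4. Then distance = |-8 − 4| / √169 ≈ 0.923.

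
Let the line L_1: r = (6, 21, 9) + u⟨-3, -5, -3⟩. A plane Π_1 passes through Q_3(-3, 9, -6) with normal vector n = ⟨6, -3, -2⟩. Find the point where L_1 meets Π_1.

(-6, 1, -3)

Π_1: n·r = n·Q_3 gives 6x - 3y - 2z = -33.
Substitute r = (6, 21, 9) + t(-3, -5, -3) into the plane: -45 + 3t = -33, so t = 4.
Intersection: (6, 21, 9) + 4·(-3, -5, -3) = (-6, 1, -3).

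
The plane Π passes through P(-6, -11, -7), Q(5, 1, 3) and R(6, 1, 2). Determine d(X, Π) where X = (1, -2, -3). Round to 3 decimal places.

PQ = (11, 12, 10), PR = (12, 12, 9); a normal to Π is PQ × PR = (-12, 21, -12).
Using P: Π has equation -12x + 21y - 12z = -75.
n·X − d = (-12)·(1) + (21)·(-2) + (-12)·(-3) − (-75) = 57; |n| = √729.
Distance = |57| / √729 = 57/√729 ≈ 2.111.

2.111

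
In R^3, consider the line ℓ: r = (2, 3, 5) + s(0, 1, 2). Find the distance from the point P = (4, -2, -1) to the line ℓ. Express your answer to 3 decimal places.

2.683

Taking (2, 3, 5) on ℓ with direction v = (0, 1, 2): w = P − (2, 3, 5) = (2, -5, -6), and w × v = (-4, -4, 2).
Distance = |w × v| / |v| = √36 / √5 ≈ 2.683.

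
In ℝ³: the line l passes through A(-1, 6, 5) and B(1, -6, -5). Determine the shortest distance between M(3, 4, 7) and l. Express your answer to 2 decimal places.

4.84

A direction vector for l is B − A = (2, -12, -10).
Taking (-1, 6, 5) on l with direction v = (2, -12, -10): w = M − (-1, 6, 5) = (4, -2, 2), and w × v = (44, 44, -44).
Distance = |w × v| / |v| = √5808 / √248 ≈ 4.84.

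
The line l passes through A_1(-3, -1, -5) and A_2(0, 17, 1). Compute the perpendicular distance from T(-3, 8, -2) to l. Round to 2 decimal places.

1.48

A direction vector for l is A_2 − A_1 = (3, 18, 6).
Taking (-3, -1, -5) on l with direction v = (3, 18, 6): w = T − (-3, -1, -5) = (0, 9, 3), and w × v = (0, 9, -27).
Distance = |w × v| / |v| = √810 / √369 ≈ 1.48.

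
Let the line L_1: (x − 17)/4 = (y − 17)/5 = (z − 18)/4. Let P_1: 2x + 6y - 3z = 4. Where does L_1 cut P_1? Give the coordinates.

L_1 has direction (4, 5, 4) through (17, 17, 18).
Substitute r = (17, 17, 18) + t(4, 5, 4) into the plane: 82 + 26t = 4, so t = -3.
Intersection: (17, 17, 18) + (-3)·(4, 5, 4) = (5, 2, 6).

(5, 2, 6)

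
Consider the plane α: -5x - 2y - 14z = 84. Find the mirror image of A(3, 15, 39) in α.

(-27, 3, -45)

λ = (n·A − d)/|n|² = (-591 − 84)/225 = -3.
Reflection = A − 2λn = (3, 15, 39) − (-6)·(-5, -2, -14) = (-27, 3, -45).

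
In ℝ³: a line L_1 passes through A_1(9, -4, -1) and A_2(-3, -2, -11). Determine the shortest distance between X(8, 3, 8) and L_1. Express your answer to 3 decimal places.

10.700

A direction vector for L_1 is A_2 − A_1 = (-12, 2, -10).
Taking (9, -4, -1) on L_1 with direction v = (-12, 2, -10): w = X − (9, -4, -1) = (-1, 7, 9), and w × v = (-88, -118, 82).
Distance = |w × v| / |v| = √28392 / √248 ≈ 10.700.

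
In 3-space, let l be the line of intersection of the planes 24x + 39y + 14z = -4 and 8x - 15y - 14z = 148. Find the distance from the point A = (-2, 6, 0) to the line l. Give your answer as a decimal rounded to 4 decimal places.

11.9129

Direction of l: (24, 39, 14) × (8, -15, -14) = (-336, 448, -672).
A point on l: solving the two plane equations with x = 6 gives (6, -2, -5).
Taking (6, -2, -5) on l with direction v = (-336, 448, -672): w = A − (6, -2, -5) = (-8, 8, 5), and w × v = (-7616, -7056, -896).
Distance = |w × v| / |v| = √108593408 / √765184 ≈ 11.9129.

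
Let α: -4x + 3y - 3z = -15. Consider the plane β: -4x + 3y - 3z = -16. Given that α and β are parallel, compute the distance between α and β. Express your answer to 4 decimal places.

Same normal n = (-4, 3, -3) with |n| = √34; distance = |-15 − (-16)| / |n| = 1/√34 ≈ 0.1715.

0.1715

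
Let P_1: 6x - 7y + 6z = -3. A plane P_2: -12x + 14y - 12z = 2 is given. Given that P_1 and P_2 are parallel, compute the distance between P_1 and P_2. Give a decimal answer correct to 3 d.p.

Rescale P_2 by 1/(-2): 6x - 7y + 6z = -1. Then distance = |-3 − (-1)| / √121 ≈ 0.182.

0.182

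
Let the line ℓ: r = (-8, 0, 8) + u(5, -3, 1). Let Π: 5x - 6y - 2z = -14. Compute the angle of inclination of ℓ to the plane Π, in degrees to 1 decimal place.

59.3

sin θ = |n·v| / (|n||v|) = |41| / (√65 · √35) = 0.85959.
θ ≈ 59.3°.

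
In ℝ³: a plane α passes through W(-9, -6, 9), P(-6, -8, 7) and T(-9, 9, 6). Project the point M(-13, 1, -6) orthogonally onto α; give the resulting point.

WP = (3, -2, -2), WT = (0, 15, -3); a normal to α is WP × WT = (36, 9, 45).
Using W: α has equation 36x + 9y + 45z = 27.
Foot = M − λn with λ = (n·M − d)/|n|² = (-729 − 27)/3402 = -2/9.
Foot = (-13, 1, -6) − (-2/9)·(36, 9, 45) = (-5, 3, 4).

(-5, 3, 4)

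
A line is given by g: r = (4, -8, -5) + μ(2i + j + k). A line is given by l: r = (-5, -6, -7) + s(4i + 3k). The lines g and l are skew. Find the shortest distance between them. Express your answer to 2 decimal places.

4.27

Common perpendicular direction n = (2, 1, 1) × (4, 0, 3) = (3, -2, -4).
With w = (-5, -6, -7) − (4, -8, -5) = (-9, 2, -2), w · n = -23.
Distance = |w · n| / |n| = |-23| / √29 ≈ 4.27.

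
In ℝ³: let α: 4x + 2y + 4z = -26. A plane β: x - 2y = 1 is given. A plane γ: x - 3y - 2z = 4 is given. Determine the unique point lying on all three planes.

(-5, -3, 0)

Solving the 3×3 linear system 4x + 2y + 4z = -26, x - 2y = 1, x - 3y - 2z = 4 (e.g. by elimination or Cramer's rule, determinant = 16) gives (-5, -3, 0).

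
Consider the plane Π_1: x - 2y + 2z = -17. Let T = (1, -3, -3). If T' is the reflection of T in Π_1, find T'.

λ = (n·T − d)/|n|² = (1 − (-17))/9 = 2.
Reflection = T − 2λn = (1, -3, -3) − 4·(1, -2, 2) = (-3, 5, -11).

(-3, 5, -11)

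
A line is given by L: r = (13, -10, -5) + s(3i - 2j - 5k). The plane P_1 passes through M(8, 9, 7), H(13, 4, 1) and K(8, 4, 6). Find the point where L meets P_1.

(7, -6, 5)

MH = (5, -5, -6), MK = (0, -5, -1); a normal to P_1 is MH × MK = (-25, 5, -25).
Using M: P_1 has equation -25x + 5y - 25z = -330.
Substitute r = (13, -10, -5) + t(3, -2, -5) into the plane: -250 + 40t = -330, so t = -2.
Intersection: (13, -10, -5) + (-2)·(3, -2, -5) = (7, -6, 5).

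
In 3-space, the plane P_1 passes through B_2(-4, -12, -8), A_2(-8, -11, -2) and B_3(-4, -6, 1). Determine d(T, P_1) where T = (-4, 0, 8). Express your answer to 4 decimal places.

0.9412

B_2A_2 = (-4, 1, 6), B_2B_3 = (0, 6, 9); a normal to P_1 is B_2A_2 × B_2B_3 = (-27, 36, -24).
Using B_2: P_1 has equation -27x + 36y - 24z = -132.
n·T − d = (-27)·(-4) + (36)·(0) + (-24)·(8) − (-132) = 48; |n| = √2601.
Distance = |48| / √2601 = 48/√2601 ≈ 0.9412.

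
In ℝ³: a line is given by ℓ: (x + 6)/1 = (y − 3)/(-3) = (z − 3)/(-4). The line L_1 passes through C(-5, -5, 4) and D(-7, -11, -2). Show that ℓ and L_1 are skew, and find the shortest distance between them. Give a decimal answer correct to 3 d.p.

6.704

ℓ has direction (1, -3, -4) through (-6, 3, 3).
A direction vector for L_1 is D − C = (-2, -6, -6).
Common perpendicular direction n = (1, -3, -4) × (-2, -6, -6) = (-6, 14, -12).
With w = (-5, -5, 4) − (-6, 3, 3) = (1, -8, 1), w · n = -130.
Since n ≠ 0 the lines are not parallel, and w · n = -130 ≠ 0 so they do not intersect; hence they are skew.
Distance = |w · n| / |n| = |-130| / √376 ≈ 6.704.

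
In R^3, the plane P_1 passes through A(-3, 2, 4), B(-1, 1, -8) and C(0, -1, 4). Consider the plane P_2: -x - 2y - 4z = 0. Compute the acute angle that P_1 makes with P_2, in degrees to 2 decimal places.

59.11

AB = (2, -1, -12), AC = (3, -3, 0); a normal to P_1 is AB × AC = (-36, -36, -3).
Using A: P_1 has equation -36x - 36y - 3z = 24.
cos θ = |n₁·n₂| / (|n₁||n₂|) = |120| / (√2601 · √21).
θ = arccos(0.51345) ≈ 59.11°.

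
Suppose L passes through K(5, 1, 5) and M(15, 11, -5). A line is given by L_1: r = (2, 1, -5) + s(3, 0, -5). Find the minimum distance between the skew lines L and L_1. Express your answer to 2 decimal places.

A direction vector for L is M − K = (10, 10, -10).
Common perpendicular direction n = (10, 10, -10) × (3, 0, -5) = (-50, 20, -30).
With w = (2, 1, -5) − (5, 1, 5) = (-3, 0, -10), w · n = 450.
Distance = |w · n| / |n| = |450| / √3800 ≈ 7.30.

7.30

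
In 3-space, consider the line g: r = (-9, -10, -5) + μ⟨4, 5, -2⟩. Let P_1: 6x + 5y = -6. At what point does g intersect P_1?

Substitute r = (-9, -10, -5) + t(4, 5, -2) into the plane: -104 + 49t = -6, so t = 2.
Intersection: (-9, -10, -5) + 2·(4, 5, -2) = (-1, 0, -9).

(-1, 0, -9)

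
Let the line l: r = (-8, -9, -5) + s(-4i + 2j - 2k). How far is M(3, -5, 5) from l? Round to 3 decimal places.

Taking (-8, -9, -5) on l with direction v = (-4, 2, -2): w = M − (-8, -9, -5) = (11, 4, 10), and w × v = (-28, -18, 38).
Distance = |w × v| / |v| = √2552 / √24 ≈ 10.312.

10.312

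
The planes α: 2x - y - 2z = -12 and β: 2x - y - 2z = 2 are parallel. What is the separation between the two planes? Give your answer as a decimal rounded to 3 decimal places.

Same normal n = (2, -1, -2) with |n| = √9; distance = |-12 − 2| / |n| = 14/√9 ≈ 4.667.

4.667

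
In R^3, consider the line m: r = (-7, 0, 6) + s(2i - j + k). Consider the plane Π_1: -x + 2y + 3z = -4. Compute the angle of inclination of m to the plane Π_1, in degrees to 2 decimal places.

6.26

sin θ = |n·v| / (|n||v|) = |-1| / (√14 · √6) = 0.10911.
θ ≈ 6.26°.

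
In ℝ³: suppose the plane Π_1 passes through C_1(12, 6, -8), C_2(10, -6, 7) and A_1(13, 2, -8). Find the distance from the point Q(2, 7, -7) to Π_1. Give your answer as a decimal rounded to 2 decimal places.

8.69

C_1C_2 = (-2, -12, 15), C_1A_1 = (1, -4, 0); a normal to Π_1 is C_1C_2 × C_1A_1 = (60, 15, 20).
Using C_1: Π_1 has equation 60x + 15y + 20z = 650.
n·Q − d = (60)·(2) + (15)·(7) + (20)·(-7) − 650 = -565; |n| = √4225.
Distance = |-565| / √4225 = 565/√4225 ≈ 8.69.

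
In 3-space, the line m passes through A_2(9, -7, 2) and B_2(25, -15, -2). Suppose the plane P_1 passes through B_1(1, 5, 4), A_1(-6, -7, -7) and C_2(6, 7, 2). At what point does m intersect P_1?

A direction vector for m is B_2 − A_2 = (16, -8, -4).
B_1A_1 = (-7, -12, -11), B_1C_2 = (5, 2, -2); a normal to P_1 is B_1A_1 × B_1C_2 = (46, -69, 46).
Using B_1: P_1 has equation 46x - 69y + 46z = -115.
Substitute r = (9, -7, 2) + t(16, -8, -4) into the plane: 989 + 1104t = -115, so t = -1.
Intersection: (9, -7, 2) + (-1)·(16, -8, -4) = (-7, 1, 6).

(-7, 1, 6)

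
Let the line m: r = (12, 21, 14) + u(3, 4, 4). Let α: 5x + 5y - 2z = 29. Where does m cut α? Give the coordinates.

(0, 5, -2)

Substitute r = (12, 21, 14) + t(3, 4, 4) into the plane: 137 + 27t = 29, so t = -4.
Intersection: (12, 21, 14) + (-4)·(3, 4, 4) = (0, 5, -2).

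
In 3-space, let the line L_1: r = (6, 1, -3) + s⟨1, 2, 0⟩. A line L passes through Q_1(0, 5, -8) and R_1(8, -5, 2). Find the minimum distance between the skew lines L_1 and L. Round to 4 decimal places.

0.8748

A direction vector for L is R_1 − Q_1 = (8, -10, 10).
Common perpendicular direction n = (1, 2, 0) × (8, -10, 10) = (20, -10, -26).
With w = (0, 5, -8) − (6, 1, -3) = (-6, 4, -5), w · n = -30.
Distance = |w · n| / |n| = |-30| / √1176 ≈ 0.8748.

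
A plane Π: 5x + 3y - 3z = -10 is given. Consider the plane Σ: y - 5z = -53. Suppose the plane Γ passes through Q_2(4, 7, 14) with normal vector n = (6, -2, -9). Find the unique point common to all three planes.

Γ: n·r = n·Q_2 gives 6x - 2y - 9z = -116.
Solving the 3×3 linear system 5x + 3y - 3z = -10, y - 5z = -53, 6x - 2y - 9z = -116 (e.g. by elimination or Cramer's rule, determinant = -167) gives (1, 7, 12).

(1, 7, 12)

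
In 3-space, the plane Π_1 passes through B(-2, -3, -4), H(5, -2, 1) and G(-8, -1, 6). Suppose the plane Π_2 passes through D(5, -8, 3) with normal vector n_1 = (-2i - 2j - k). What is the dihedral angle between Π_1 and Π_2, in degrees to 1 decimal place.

BH = (7, 1, 5), BG = (-6, 2, 10); a normal to Π_1 is BH × BG = (0, -100, 20).
Using B: Π_1 has equation -100y + 20z = 220.
Π_2: n_1·r = n_1·D gives -2x - 2y - z = 3.
cos θ = |n₁·n₂| / (|n₁||n₂|) = |180| / (√10400 · √9).
θ = arccos(0.58835) ≈ 54.0°.

54.0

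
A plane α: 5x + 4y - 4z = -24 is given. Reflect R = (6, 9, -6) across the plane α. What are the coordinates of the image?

(-14, -7, 10)

λ = (n·R − d)/|n|² = (90 − (-24))/57 = 2.
Reflection = R − 2λn = (6, 9, -6) − 4·(5, 4, -4) = (-14, -7, 10).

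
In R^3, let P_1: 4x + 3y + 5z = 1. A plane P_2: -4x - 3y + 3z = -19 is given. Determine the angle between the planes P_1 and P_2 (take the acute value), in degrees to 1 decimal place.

76.0

cos θ = |n₁·n₂| / (|n₁||n₂|) = |-10| / (√50 · √34).
θ = arccos(0.24254) ≈ 76.0°.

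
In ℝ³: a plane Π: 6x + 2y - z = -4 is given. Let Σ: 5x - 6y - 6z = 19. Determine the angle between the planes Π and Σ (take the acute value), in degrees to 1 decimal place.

67.6

cos θ = |n₁·n₂| / (|n₁||n₂|) = |24| / (√41 · √97).
θ = arccos(0.38057) ≈ 67.6°.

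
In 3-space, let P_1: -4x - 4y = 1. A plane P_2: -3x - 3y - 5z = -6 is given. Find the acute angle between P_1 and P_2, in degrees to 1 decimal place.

49.7

cos θ = |n₁·n₂| / (|n₁||n₂|) = |24| / (√32 · √43).
θ = arccos(0.64700) ≈ 49.7°.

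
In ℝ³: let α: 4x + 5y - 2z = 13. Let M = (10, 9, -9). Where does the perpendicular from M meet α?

Foot = M − λn with λ = (n·M − d)/|n|² = (103 − 13)/45 = 2.
Foot = (10, 9, -9) − 2·(4, 5, -2) = (2, -1, -5).

(2, -1, -5)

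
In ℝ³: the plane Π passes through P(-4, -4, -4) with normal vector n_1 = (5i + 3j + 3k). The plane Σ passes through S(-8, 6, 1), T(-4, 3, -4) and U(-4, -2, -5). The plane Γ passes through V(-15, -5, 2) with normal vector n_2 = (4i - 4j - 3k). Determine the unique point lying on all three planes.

(-10, 0, 2)

Π: n_1·r = n_1·P gives 5x + 3y + 3z = -44.
ST = (4, -3, -5), SU = (4, -8, -6); a normal to Σ is ST × SU = (-22, 4, -20).
Using S: Σ has equation -22x + 4y - 20z = 180.
Γ: n_2·r = n_2·V gives 4x - 4y - 3z = -46.
Solving the 3×3 linear system 5x + 3y + 3z = -44, -22x + 4y - 20z = 180, 4x - 4y - 3z = -46 (e.g. by elimination or Cramer's rule, determinant = -682) gives (-10, 0, 2).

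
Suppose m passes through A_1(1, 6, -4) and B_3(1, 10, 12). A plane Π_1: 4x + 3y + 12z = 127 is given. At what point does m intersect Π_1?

(1, 9, 8)

A direction vector for m is B_3 − A_1 = (0, 4, 16).
Substitute r = (1, 6, -4) + t(0, 4, 16) into the plane: -26 + 204t = 127, so t = 3/4.
Intersection: (1, 6, -4) + (3/4)·(0, 4, 16) = (1, 9, 8).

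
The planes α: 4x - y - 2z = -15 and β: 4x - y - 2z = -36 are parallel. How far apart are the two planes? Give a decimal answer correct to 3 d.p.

Same normal n = (4, -1, -2) with |n| = √21; distance = |-15 − (-36)| / |n| = 21/√21 ≈ 4.583.

4.583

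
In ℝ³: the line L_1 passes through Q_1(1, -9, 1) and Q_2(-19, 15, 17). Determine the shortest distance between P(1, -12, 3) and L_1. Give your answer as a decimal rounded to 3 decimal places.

A direction vector for L_1 is Q_2 − Q_1 = (-20, 24, 16).
Taking (1, -9, 1) on L_1 with direction v = (-20, 24, 16): w = P − (1, -9, 1) = (0, -3, 2), and w × v = (-96, -40, -60).
Distance = |w × v| / |v| = √14416 / √1232 ≈ 3.421.

3.421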